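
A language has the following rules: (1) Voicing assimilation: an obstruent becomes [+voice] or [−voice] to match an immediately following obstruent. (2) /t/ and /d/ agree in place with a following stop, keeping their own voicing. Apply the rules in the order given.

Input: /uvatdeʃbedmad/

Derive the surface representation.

Rule 1: /t/ before /d/ (voiced) → [d]
Rule 1: /ʃ/ before /b/ (voiced) → [ʒ]
After rule 1: uvaddeʒbedmad
Rule 2: no segment meets the rule's conditions; no change.

[uvaddeʒbedmad]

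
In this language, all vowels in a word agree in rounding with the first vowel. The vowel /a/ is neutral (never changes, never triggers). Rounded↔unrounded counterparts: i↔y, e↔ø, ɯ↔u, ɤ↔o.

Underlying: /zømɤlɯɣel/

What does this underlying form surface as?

/ɤ/ harmonizes with /ø/ ([+round]) → [o]
/ɯ/ harmonizes with /ø/ ([+round]) → [u]
/e/ harmonizes with /ø/ ([+round]) → [ø]

[zømoluɣøl]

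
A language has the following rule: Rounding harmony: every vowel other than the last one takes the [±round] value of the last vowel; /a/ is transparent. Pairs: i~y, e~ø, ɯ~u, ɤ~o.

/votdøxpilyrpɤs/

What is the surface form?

/o/ harmonizes with /ɤ/ ([-round]) → [ɤ]
/ø/ harmonizes with /ɤ/ ([-round]) → [e]
/y/ harmonizes with /ɤ/ ([-round]) → [i]

[vɤtdexpilirpɤs]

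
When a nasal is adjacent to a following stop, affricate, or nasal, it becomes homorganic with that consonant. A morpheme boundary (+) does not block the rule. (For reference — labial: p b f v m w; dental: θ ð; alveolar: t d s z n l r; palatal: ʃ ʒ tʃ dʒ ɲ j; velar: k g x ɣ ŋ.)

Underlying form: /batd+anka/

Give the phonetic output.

[batd+aŋka]

/n/ before /k/ (velar) → [ŋ]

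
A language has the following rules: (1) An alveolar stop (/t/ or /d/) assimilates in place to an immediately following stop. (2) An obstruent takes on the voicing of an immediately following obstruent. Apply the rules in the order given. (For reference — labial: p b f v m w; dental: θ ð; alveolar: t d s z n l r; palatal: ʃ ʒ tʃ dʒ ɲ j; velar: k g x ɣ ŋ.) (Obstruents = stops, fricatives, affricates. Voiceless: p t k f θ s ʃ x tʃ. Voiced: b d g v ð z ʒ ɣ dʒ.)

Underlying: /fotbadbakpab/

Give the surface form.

[fobbabbakpab]

Rule 1: /t/ before /b/ (labial) → [p]
Rule 1: /d/ before /b/ (labial) → [b]
After rule 1: fopbabbakpab
Rule 2: /p/ before /b/ (voiced) → [b]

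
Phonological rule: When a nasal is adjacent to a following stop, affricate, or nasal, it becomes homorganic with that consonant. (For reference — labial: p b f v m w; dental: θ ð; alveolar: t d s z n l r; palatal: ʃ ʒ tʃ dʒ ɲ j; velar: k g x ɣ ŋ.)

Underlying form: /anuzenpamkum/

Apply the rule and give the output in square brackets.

/n/ before /p/ (labial) → [m]
/m/ before /k/ (velar) → [ŋ]

[anuzempaŋkum]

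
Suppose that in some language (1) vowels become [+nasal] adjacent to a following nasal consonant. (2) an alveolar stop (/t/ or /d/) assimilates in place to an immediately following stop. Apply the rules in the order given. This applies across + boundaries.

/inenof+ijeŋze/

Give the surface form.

[ĩnẽnof+ijẽŋze]

Rule 1: /i/ before nasal /n/ → [ĩ]
Rule 1: /e/ before nasal /n/ → [ẽ]
Rule 1: /e/ before nasal /ŋ/ → [ẽ]
After rule 1: ĩnẽnof+ijẽŋze
Rule 2: no segment meets the rule's conditions; no change.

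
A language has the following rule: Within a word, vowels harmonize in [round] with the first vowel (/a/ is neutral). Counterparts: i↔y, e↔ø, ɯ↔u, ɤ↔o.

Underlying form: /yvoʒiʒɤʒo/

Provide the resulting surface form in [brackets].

/i/ harmonizes with /y/ ([+round]) → [y]
/ɤ/ harmonizes with /y/ ([+round]) → [o]

[yvoʒyʒoʒo]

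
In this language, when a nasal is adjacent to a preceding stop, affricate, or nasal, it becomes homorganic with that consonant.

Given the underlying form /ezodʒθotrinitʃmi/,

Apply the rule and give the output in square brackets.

[ezodʒθotrinitʃɲi]

/m/ after /tʃ/ (palatal) → [ɲ]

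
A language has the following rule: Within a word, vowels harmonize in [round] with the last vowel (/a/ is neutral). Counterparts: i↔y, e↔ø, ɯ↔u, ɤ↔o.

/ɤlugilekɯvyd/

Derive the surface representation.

[olugyløkuvyd]

/ɤ/ harmonizes with /y/ ([+round]) → [o]
/i/ harmonizes with /y/ ([+round]) → [y]
/e/ harmonizes with /y/ ([+round]) → [ø]
/ɯ/ harmonizes with /y/ ([+round]) → [u]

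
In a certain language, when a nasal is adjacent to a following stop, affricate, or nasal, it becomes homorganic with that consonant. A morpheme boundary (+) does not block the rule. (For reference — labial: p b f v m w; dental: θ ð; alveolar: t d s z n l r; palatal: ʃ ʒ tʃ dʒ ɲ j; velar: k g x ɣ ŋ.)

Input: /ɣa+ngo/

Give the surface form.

[ɣa+ŋgo]

/n/ before /g/ (velar) → [ŋ]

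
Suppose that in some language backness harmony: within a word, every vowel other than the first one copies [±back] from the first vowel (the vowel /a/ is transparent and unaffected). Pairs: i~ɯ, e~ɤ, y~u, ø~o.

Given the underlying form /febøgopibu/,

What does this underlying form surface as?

/o/ harmonizes with /e/ ([-back]) → [ø]
/u/ harmonizes with /e/ ([-back]) → [y]

[febøgøpiby]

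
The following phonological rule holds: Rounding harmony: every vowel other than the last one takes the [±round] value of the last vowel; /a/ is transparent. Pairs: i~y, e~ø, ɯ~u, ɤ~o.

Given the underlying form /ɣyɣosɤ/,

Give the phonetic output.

/y/ harmonizes with /ɤ/ ([-round]) → [i]
/o/ harmonizes with /ɤ/ ([-round]) → [ɤ]

[ɣiɣɤsɤ]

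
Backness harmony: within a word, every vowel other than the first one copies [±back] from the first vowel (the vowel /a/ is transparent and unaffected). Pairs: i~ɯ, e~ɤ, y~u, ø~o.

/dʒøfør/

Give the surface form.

no segment meets the rule's conditions; no change.

[dʒøfør]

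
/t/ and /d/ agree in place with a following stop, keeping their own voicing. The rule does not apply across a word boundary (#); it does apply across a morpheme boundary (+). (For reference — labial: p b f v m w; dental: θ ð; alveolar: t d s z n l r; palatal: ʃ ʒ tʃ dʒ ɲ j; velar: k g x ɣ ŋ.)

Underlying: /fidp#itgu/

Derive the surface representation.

[fibp#ikgu]

/d/ before /p/ (labial) → [b]
/t/ before /g/ (velar) → [k]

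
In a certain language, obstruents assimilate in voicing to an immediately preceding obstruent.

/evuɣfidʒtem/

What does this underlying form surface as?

[evuɣvidʒdem]

/f/ after /ɣ/ (voiced) → [v]
/t/ after /dʒ/ (voiced) → [d]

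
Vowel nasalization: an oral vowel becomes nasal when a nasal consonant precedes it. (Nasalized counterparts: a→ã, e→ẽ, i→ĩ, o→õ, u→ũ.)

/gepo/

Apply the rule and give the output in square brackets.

no segment meets the rule's conditions; no change.

[gepo]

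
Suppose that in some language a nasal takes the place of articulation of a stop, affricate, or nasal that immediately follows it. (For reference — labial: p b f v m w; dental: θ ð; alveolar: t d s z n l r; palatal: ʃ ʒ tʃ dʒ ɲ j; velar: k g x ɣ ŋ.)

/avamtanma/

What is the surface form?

/m/ before /t/ (alveolar) → [n]
/n/ before /m/ (labial) → [m]

[avantamma]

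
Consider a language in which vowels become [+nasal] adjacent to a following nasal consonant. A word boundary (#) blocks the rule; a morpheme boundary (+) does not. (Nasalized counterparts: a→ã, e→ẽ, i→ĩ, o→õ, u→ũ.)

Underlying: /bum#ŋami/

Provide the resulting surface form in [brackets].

/u/ before nasal /m/ → [ũ]
/a/ before nasal /m/ → [ã]

[bũm#ŋãmi]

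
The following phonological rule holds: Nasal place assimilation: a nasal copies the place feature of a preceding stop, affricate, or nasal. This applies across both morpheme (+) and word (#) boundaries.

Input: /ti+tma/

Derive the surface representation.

[ti+tna]

/m/ after /t/ (alveolar) → [n]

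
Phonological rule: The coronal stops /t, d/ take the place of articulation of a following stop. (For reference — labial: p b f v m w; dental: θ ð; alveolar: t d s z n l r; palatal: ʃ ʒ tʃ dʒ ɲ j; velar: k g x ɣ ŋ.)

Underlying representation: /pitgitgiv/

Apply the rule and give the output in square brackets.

/t/ before /g/ (velar) → [k]
/t/ before /g/ (velar) → [k]

[pikgikgiv]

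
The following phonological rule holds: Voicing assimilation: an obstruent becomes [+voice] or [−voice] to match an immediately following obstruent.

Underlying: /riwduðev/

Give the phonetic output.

[riwduðev]

no segment meets the rule's conditions; no change.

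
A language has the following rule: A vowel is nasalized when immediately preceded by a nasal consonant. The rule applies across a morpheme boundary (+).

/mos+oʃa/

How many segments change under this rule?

1

/o/ after nasal /m/ → [õ]
1 segment changes.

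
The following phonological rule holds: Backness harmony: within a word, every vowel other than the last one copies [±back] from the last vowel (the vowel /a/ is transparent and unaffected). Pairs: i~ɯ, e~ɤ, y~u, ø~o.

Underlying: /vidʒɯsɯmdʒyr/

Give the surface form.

[vidʒisimdʒyr]

/ɯ/ harmonizes with /y/ ([-back]) → [i]
/ɯ/ harmonizes with /y/ ([-back]) → [i]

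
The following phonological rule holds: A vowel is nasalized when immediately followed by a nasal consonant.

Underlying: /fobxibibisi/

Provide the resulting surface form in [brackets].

[fobxibibisi]

no segment meets the rule's conditions; no change.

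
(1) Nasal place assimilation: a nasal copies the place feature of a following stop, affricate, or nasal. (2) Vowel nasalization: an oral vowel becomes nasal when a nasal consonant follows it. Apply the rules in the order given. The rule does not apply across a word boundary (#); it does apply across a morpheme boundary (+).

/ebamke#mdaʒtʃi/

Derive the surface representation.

Rule 1: /m/ before /k/ (velar) → [ŋ]
Rule 1: /m/ before /d/ (alveolar) → [n]
After rule 1: ebaŋke#ndaʒtʃi
Rule 2: /a/ before nasal /ŋ/ → [ã]

[ebãŋke#ndaʒtʃi]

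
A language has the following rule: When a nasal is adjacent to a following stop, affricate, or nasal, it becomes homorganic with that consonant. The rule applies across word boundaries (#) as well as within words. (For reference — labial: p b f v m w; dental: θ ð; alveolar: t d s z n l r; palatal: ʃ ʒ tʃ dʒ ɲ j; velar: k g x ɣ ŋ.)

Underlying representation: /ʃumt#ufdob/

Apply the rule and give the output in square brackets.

/m/ before /t/ (alveolar) → [n]

[ʃunt#ufdob]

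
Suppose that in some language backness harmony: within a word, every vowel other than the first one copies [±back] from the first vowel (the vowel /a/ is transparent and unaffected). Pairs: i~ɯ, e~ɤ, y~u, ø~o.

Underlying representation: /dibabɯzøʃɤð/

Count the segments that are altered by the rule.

2

/ɯ/ harmonizes with /i/ ([-back]) → [i]
/ɤ/ harmonizes with /i/ ([-back]) → [e]
2 segments change.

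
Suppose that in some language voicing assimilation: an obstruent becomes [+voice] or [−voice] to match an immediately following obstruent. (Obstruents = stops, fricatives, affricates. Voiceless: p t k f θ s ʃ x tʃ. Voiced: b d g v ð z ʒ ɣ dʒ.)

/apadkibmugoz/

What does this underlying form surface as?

[apatkibmugoz]

/d/ before /k/ (voiceless) → [t]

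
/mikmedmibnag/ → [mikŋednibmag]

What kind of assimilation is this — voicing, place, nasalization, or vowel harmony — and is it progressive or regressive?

place assimilation, progressive

/m/→[ŋ] /m/→[n] /n/→[m].
Each target copies a feature from the preceding segment, so the direction is progressive.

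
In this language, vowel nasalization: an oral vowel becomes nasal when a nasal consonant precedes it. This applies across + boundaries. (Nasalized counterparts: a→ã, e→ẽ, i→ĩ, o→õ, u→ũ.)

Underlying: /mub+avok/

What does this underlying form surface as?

/u/ after nasal /m/ → [ũ]

[mũb+avok]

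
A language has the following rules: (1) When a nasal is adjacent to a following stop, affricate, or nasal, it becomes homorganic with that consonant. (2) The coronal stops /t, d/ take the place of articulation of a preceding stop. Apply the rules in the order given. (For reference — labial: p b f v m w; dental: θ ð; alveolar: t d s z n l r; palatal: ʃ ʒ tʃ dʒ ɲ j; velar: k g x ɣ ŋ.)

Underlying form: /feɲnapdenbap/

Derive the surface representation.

[fennapbembap]

Rule 1: /ɲ/ before /n/ (alveolar) → [n]
Rule 1: /n/ before /b/ (labial) → [m]
After rule 1: fennapdembap
Rule 2: /d/ after /p/ (labial) → [b]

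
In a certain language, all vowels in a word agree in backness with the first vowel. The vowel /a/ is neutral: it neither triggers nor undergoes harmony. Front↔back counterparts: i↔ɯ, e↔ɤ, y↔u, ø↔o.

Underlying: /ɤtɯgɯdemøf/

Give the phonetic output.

/e/ harmonizes with /ɤ/ ([+back]) → [ɤ]
/ø/ harmonizes with /ɤ/ ([+back]) → [o]

[ɤtɯgɯdɤmof]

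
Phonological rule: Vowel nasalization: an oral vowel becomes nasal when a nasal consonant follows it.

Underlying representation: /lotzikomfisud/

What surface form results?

[lotzikõmfisud]

/o/ before nasal /m/ → [õ]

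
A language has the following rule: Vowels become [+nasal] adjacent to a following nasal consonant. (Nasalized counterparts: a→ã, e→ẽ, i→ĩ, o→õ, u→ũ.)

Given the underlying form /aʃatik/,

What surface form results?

no segment meets the rule's conditions; no change.

[aʃatik]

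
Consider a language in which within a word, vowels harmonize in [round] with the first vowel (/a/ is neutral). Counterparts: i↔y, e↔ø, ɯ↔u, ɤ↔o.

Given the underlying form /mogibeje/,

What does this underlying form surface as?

/i/ harmonizes with /o/ ([+round]) → [y]
/e/ harmonizes with /o/ ([+round]) → [ø]
/e/ harmonizes with /o/ ([+round]) → [ø]

[mogybøjø]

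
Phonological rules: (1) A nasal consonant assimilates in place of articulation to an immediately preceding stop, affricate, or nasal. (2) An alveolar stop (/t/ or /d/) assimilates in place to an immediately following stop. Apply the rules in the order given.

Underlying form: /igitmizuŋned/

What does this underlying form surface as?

[igitnizuŋŋed]

Rule 1: /m/ after /t/ (alveolar) → [n]
Rule 1: /n/ after /ŋ/ (velar) → [ŋ]
After rule 1: igitnizuŋŋed
Rule 2: no segment meets the rule's conditions; no change.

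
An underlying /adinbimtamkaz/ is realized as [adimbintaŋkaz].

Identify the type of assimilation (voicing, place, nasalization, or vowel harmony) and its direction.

place assimilation, regressive

/n/→[m] /m/→[n] /m/→[ŋ].
Each target copies a feature from the following segment, so the direction is regressive.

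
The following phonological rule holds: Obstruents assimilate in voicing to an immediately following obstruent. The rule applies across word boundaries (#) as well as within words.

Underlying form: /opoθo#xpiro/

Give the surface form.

no segment meets the rule's conditions; no change.

[opoθo#xpiro]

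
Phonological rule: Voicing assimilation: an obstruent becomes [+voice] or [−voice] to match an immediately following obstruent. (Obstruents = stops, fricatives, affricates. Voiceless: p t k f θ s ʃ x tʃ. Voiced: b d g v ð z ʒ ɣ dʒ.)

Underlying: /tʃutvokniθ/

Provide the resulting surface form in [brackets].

[tʃudvokniθ]

/t/ before /v/ (voiced) → [d]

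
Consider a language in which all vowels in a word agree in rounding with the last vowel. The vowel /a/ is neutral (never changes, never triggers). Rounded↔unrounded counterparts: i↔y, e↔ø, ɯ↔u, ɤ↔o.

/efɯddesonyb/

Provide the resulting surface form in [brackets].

/e/ harmonizes with /y/ ([+round]) → [ø]
/ɯ/ harmonizes with /y/ ([+round]) → [u]
/e/ harmonizes with /y/ ([+round]) → [ø]

[øfuddøsonyb]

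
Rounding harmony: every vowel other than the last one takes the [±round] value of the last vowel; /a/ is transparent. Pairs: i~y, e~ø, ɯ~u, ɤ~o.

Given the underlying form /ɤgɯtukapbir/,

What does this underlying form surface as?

/u/ harmonizes with /i/ ([-round]) → [ɯ]

[ɤgɯtɯkapbir]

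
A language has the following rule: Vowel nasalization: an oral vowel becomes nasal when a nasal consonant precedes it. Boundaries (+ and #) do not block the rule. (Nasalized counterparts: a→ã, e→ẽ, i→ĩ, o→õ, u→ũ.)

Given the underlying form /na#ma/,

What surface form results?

/a/ after nasal /n/ → [ã]
/a/ after nasal /m/ → [ã]

[nã#mã]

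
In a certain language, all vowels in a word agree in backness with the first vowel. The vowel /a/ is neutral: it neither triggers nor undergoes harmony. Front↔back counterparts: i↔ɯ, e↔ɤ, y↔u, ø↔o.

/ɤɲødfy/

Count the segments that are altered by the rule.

/ø/ harmonizes with /ɤ/ ([+back]) → [o]
/y/ harmonizes with /ɤ/ ([+back]) → [u]
2 segments change.

2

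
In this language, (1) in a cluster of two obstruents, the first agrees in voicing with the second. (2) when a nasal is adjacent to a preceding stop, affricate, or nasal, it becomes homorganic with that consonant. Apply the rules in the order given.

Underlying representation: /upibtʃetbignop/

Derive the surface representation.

Rule 1: /b/ before /tʃ/ (voiceless) → [p]
Rule 1: /t/ before /b/ (voiced) → [d]
After rule 1: upiptʃedbignop
Rule 2: /n/ after /g/ (velar) → [ŋ]

[upiptʃedbigŋop]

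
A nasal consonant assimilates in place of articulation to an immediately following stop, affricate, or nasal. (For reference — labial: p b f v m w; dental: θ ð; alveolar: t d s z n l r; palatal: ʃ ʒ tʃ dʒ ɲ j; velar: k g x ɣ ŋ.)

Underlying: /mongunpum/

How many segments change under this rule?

2

/n/ before /g/ (velar) → [ŋ]
/n/ before /p/ (labial) → [m]
2 segments change.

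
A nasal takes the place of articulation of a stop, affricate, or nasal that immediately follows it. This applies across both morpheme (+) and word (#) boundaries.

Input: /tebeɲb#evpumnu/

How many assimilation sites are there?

2

/ɲ/ before /b/ (labial) → [m]
/m/ before /n/ (alveolar) → [n]
2 segments change.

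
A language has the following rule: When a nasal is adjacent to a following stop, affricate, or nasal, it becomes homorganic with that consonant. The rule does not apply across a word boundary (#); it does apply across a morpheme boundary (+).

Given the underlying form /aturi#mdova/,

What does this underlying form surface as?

[aturi#ndova]

/m/ before /d/ (alveolar) → [n]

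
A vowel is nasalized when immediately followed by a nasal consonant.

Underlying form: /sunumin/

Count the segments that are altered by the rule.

3

/u/ before nasal /n/ → [ũ]
/u/ before nasal /m/ → [ũ]
/i/ before nasal /n/ → [ĩ]
3 segments change.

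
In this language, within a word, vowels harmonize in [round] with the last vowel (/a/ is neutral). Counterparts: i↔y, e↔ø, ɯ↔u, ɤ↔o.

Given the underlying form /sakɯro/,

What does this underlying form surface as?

/ɯ/ harmonizes with /o/ ([+round]) → [u]

[sakuro]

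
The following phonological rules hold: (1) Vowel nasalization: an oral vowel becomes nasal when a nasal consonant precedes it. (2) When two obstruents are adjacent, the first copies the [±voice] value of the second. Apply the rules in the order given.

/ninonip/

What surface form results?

[nĩnõnĩp]

Rule 1: /i/ after nasal /n/ → [ĩ]
Rule 1: /o/ after nasal /n/ → [õ]
Rule 1: /i/ after nasal /n/ → [ĩ]
After rule 1: nĩnõnĩp
Rule 2: no segment meets the rule's conditions; no change.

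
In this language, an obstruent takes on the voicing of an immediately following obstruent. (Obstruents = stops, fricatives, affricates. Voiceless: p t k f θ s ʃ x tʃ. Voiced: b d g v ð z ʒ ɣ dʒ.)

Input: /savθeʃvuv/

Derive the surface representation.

[safθeʒvuv]

/v/ before /θ/ (voiceless) → [f]
/ʃ/ before /v/ (voiced) → [ʒ]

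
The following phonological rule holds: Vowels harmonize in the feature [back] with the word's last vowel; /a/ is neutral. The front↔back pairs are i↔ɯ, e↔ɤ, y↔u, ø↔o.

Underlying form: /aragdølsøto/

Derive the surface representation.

/ø/ harmonizes with /o/ ([+back]) → [o]
/ø/ harmonizes with /o/ ([+back]) → [o]

[aragdolsoto]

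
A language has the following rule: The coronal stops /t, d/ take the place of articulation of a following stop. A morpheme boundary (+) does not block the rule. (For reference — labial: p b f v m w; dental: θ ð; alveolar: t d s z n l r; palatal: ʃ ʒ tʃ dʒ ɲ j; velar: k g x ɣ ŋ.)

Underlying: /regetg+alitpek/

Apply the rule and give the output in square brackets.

[regekg+alippek]

/t/ before /g/ (velar) → [k]
/t/ before /p/ (labial) → [p]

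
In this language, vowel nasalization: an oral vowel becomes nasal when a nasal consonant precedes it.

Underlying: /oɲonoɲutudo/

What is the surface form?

[oɲõnõɲũtudo]

/o/ after nasal /ɲ/ → [õ]
/o/ after nasal /n/ → [õ]
/u/ after nasal /ɲ/ → [ũ]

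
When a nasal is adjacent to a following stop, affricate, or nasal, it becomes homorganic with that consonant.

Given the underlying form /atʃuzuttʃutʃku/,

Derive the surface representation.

[atʃuzuttʃutʃku]

no segment meets the rule's conditions; no change.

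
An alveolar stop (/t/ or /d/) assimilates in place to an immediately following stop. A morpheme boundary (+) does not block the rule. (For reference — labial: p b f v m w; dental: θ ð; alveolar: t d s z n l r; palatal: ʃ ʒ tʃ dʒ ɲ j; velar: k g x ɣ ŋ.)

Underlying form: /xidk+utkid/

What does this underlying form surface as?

/d/ before /k/ (velar) → [g]
/t/ before /k/ (velar) → [k]

[xigk+ukkid]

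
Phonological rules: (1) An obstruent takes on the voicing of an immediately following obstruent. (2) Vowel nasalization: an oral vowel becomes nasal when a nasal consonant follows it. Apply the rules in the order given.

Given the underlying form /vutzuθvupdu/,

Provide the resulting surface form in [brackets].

Rule 1: /t/ before /z/ (voiced) → [d]
Rule 1: /θ/ before /v/ (voiced) → [ð]
Rule 1: /p/ before /d/ (voiced) → [b]
After rule 1: vudzuðvubdu
Rule 2: no segment meets the rule's conditions; no change.

[vudzuðvubdu]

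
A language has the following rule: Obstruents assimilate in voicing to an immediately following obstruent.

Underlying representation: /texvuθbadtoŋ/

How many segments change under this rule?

3

/x/ before /v/ (voiced) → [ɣ]
/θ/ before /b/ (voiced) → [ð]
/d/ before /t/ (voiceless) → [t]
3 segments change.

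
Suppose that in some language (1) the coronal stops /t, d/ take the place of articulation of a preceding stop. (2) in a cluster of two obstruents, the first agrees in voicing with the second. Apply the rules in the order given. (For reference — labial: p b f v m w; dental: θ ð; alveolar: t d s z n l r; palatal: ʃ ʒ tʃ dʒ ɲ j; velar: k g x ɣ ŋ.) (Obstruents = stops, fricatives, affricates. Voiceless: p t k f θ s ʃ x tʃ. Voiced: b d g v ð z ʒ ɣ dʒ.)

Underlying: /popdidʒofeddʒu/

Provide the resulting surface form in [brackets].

[pobbidʒofeddʒu]

Rule 1: /d/ after /p/ (labial) → [b]
After rule 1: popbidʒofeddʒu
Rule 2: /p/ before /b/ (voiced) → [b]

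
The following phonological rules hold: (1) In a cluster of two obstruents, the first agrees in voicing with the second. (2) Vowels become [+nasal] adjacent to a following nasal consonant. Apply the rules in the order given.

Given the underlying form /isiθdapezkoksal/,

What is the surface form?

[isiðdapeskoksal]

Rule 1: /θ/ before /d/ (voiced) → [ð]
Rule 1: /z/ before /k/ (voiceless) → [s]
After rule 1: isiðdapeskoksal
Rule 2: no segment meets the rule's conditions; no change.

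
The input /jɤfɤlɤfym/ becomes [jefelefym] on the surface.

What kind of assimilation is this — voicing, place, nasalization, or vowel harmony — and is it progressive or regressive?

/ɤ/→[e] /ɤ/→[e] /ɤ/→[e].
Vowels agree with the last vowel, so the harmony is regressive.

vowel harmony, regressive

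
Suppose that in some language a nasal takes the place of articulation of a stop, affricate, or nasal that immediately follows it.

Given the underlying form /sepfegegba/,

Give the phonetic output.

[sepfegegba]

no segment meets the rule's conditions; no change.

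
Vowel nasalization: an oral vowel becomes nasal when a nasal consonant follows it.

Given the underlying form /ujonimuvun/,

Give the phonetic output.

[ujõnĩmuvũn]

/o/ before nasal /n/ → [õ]
/i/ before nasal /m/ → [ĩ]
/u/ before nasal /n/ → [ũ]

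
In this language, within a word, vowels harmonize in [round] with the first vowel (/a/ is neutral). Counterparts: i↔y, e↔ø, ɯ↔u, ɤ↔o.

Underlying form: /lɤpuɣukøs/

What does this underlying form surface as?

/u/ harmonizes with /ɤ/ ([-round]) → [ɯ]
/u/ harmonizes with /ɤ/ ([-round]) → [ɯ]
/ø/ harmonizes with /ɤ/ ([-round]) → [e]

[lɤpɯɣɯkes]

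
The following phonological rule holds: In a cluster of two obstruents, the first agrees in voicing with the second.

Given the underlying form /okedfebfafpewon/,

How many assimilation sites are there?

/d/ before /f/ (voiceless) → [t]
/b/ before /f/ (voiceless) → [p]
2 segments change.

2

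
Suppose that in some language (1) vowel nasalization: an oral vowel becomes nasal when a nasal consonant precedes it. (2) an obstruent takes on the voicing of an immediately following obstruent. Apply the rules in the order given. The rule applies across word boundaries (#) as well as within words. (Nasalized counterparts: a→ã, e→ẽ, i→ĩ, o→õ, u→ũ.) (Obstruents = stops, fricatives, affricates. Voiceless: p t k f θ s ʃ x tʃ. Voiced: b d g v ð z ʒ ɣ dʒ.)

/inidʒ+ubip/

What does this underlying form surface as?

[inĩdʒ+ubip]

Rule 1: /i/ after nasal /n/ → [ĩ]
After rule 1: inĩdʒ+ubip
Rule 2: no segment meets the rule's conditions; no change.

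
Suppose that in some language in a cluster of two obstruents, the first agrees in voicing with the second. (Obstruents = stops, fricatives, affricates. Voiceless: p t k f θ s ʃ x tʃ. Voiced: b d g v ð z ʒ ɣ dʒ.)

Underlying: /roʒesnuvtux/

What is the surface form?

/v/ before /t/ (voiceless) → [f]

[roʒesnuftux]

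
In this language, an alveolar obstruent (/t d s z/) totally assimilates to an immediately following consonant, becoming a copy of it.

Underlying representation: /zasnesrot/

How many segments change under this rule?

/s/ before /n/ → [n] (total assimilation)
/s/ before /r/ → [r] (total assimilation)
2 segments change.

2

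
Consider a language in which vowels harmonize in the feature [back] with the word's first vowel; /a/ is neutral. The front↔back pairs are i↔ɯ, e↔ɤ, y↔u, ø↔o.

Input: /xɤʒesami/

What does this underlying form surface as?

/e/ harmonizes with /ɤ/ ([+back]) → [ɤ]
/i/ harmonizes with /ɤ/ ([+back]) → [ɯ]

[xɤʒɤsamɯ]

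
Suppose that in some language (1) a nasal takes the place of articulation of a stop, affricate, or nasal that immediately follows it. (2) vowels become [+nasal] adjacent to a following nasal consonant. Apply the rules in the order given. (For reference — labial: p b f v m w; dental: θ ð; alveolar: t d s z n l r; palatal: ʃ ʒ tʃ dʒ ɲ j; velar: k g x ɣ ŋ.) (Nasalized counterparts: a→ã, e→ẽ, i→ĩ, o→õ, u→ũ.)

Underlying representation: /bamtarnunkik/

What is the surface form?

Rule 1: /m/ before /t/ (alveolar) → [n]
Rule 1: /n/ before /k/ (velar) → [ŋ]
After rule 1: bantarnuŋkik
Rule 2: /a/ before nasal /n/ → [ã]
Rule 2: /u/ before nasal /ŋ/ → [ũ]

[bãntarnũŋkik]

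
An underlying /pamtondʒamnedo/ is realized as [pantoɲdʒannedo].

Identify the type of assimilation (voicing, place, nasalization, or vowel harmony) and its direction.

place assimilation, regressive

/m/→[n] /n/→[ɲ] /m/→[n].
Each target copies a feature from the following segment, so the direction is regressive.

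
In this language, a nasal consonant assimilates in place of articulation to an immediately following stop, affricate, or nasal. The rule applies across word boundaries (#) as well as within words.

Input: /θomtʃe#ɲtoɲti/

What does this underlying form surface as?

/m/ before /tʃ/ (palatal) → [ɲ]
/ɲ/ before /t/ (alveolar) → [n]
/ɲ/ before /t/ (alveolar) → [n]

[θoɲtʃe#ntonti]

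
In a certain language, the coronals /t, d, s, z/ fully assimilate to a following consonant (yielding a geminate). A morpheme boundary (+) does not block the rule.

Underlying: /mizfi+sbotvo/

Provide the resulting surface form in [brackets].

[miffi+bbovvo]

/z/ before /f/ → [f] (total assimilation)
/s/ before /b/ → [b] (total assimilation)
/t/ before /v/ → [v] (total assimilation)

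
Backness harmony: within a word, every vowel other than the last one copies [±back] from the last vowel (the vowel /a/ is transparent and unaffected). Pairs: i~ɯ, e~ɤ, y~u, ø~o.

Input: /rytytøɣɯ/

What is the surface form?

/y/ harmonizes with /ɯ/ ([+back]) → [u]
/y/ harmonizes with /ɯ/ ([+back]) → [u]
/ø/ harmonizes with /ɯ/ ([+back]) → [o]

[rututoɣɯ]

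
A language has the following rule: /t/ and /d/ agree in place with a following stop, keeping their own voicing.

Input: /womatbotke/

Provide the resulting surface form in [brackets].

[womapbokke]

/t/ before /b/ (labial) → [p]
/t/ before /k/ (velar) → [k]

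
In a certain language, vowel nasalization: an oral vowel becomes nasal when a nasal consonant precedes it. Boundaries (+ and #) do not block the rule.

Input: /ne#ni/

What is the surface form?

/e/ after nasal /n/ → [ẽ]
/i/ after nasal /n/ → [ĩ]

[nẽ#nĩ]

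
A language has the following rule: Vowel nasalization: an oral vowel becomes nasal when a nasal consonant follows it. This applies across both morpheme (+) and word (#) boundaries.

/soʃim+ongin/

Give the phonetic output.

/i/ before nasal /m/ → [ĩ]
/o/ before nasal /n/ → [õ]
/i/ before nasal /n/ → [ĩ]

[soʃĩm+õngĩn]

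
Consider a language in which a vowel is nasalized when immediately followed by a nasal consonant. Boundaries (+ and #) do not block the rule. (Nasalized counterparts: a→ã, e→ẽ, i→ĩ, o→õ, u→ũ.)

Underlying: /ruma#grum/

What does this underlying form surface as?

[rũma#grũm]

/u/ before nasal /m/ → [ũ]
/u/ before nasal /m/ → [ũ]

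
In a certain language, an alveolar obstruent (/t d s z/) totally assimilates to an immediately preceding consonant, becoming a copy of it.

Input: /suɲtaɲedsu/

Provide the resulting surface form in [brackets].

/t/ after /ɲ/ → [ɲ] (total assimilation)
/s/ after /d/ → [d] (total assimilation)

[suɲɲaɲeddu]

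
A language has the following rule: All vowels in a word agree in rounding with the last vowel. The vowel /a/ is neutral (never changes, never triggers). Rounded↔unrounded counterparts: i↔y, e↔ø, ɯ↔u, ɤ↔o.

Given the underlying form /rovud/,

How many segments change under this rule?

No segment meets the rule's conditions.

0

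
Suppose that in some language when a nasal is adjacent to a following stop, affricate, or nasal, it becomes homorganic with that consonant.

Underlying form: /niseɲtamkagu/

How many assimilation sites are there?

2

/ɲ/ before /t/ (alveolar) → [n]
/m/ before /k/ (velar) → [ŋ]
2 segments change.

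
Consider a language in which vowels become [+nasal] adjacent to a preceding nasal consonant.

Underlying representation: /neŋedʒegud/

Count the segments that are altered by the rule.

2

/e/ after nasal /n/ → [ẽ]
/e/ after nasal /ŋ/ → [ẽ]
2 segments change.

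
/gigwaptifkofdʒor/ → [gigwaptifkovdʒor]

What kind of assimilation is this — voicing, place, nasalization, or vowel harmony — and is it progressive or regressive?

/f/→[v].
Each target copies a feature from the following segment, so the direction is regressive.

voicing assimilation, regressive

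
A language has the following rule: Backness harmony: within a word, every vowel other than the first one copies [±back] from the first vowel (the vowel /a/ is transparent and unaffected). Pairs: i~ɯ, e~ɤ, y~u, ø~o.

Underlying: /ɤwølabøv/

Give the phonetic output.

/ø/ harmonizes with /ɤ/ ([+back]) → [o]
/ø/ harmonizes with /ɤ/ ([+back]) → [o]

[ɤwolabov]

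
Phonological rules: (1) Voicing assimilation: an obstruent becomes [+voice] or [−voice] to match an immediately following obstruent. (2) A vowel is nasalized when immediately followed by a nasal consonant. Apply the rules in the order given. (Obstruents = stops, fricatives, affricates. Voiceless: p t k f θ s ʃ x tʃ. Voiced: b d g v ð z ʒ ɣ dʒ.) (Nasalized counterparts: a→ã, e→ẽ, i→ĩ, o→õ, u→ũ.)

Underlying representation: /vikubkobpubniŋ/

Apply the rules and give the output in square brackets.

Rule 1: /b/ before /k/ (voiceless) → [p]
Rule 1: /b/ before /p/ (voiceless) → [p]
After rule 1: vikupkoppubniŋ
Rule 2: /i/ before nasal /ŋ/ → [ĩ]

[vikupkoppubnĩŋ]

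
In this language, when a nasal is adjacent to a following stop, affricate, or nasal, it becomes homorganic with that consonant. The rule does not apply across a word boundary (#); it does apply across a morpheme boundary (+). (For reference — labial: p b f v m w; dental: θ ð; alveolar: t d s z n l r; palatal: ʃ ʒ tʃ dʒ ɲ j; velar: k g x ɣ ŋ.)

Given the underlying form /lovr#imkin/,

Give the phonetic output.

/m/ before /k/ (velar) → [ŋ]

[lovr#iŋkin]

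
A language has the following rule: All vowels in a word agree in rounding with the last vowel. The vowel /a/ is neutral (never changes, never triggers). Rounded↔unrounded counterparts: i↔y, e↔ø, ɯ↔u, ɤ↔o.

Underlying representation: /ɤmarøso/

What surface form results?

[omarøso]

/ɤ/ harmonizes with /o/ ([+round]) → [o]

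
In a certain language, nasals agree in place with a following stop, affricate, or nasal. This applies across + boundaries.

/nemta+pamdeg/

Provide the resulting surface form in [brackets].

/m/ before /t/ (alveolar) → [n]
/m/ before /d/ (alveolar) → [n]

[nenta+pandeg]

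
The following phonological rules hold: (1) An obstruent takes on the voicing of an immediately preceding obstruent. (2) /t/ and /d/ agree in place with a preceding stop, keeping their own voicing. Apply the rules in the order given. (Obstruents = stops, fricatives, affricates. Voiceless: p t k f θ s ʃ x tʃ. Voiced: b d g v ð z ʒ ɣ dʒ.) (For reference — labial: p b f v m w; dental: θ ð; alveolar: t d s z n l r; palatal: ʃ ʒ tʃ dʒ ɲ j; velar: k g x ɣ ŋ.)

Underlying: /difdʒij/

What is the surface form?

[diftʃij]

Rule 1: /dʒ/ after /f/ (voiceless) → [tʃ]
After rule 1: diftʃij
Rule 2: no segment meets the rule's conditions; no change.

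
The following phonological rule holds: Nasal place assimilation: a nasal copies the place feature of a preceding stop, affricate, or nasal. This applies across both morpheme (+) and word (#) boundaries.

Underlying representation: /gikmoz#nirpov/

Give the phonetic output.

/m/ after /k/ (velar) → [ŋ]

[gikŋoz#nirpov]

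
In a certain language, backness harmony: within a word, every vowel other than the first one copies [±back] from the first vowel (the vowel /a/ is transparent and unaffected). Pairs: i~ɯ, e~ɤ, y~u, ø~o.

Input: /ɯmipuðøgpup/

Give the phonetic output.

/i/ harmonizes with /ɯ/ ([+back]) → [ɯ]
/ø/ harmonizes with /ɯ/ ([+back]) → [o]

[ɯmɯpuðogpup]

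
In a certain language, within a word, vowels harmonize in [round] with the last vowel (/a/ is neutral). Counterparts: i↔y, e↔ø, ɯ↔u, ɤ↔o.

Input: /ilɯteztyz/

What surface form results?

[ylutøztyz]

/i/ harmonizes with /y/ ([+round]) → [y]
/ɯ/ harmonizes with /y/ ([+round]) → [u]
/e/ harmonizes with /y/ ([+round]) → [ø]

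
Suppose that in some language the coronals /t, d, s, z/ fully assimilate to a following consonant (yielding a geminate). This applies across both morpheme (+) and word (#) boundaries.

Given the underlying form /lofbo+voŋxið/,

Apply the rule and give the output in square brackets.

no segment meets the rule's conditions; no change.

[lofbo+voŋxið]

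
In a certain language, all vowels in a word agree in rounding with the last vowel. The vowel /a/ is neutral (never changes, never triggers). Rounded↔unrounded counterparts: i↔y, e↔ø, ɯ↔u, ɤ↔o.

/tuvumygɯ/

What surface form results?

/u/ harmonizes with /ɯ/ ([-round]) → [ɯ]
/u/ harmonizes with /ɯ/ ([-round]) → [ɯ]
/y/ harmonizes with /ɯ/ ([-round]) → [i]

[tɯvɯmigɯ]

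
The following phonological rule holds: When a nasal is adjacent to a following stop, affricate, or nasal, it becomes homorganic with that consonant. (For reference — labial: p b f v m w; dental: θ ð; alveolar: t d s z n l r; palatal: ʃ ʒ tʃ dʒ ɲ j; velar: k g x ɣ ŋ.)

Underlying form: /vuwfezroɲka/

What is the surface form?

[vuwfezroŋka]

/ɲ/ before /k/ (velar) → [ŋ]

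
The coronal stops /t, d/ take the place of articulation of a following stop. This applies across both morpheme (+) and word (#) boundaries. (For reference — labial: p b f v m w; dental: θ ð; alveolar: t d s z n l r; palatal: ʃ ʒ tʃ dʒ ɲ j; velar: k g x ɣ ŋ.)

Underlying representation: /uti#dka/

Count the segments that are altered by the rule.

1

/d/ before /k/ (velar) → [g]
1 segment changes.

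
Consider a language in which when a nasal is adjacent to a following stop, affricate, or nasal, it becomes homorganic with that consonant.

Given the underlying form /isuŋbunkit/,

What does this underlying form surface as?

[isumbuŋkit]

/ŋ/ before /b/ (labial) → [m]
/n/ before /k/ (velar) → [ŋ]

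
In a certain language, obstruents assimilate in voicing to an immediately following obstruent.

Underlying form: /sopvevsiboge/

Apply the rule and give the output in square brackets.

[sobvefsiboge]

/p/ before /v/ (voiced) → [b]
/v/ before /s/ (voiceless) → [f]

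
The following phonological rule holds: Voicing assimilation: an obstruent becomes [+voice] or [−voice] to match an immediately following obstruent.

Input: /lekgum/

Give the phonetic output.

/k/ before /g/ (voiced) → [g]

[leggum]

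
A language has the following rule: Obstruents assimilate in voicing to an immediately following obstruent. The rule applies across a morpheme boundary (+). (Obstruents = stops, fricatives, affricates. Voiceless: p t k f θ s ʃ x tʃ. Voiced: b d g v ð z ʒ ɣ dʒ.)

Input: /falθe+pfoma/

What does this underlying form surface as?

[falθe+pfoma]

no segment meets the rule's conditions; no change.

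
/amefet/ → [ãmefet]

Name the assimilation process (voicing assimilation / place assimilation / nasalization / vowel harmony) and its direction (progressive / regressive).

/a/→[ã].
Each target copies a feature from the following segment, so the direction is regressive.

nasalization, regressive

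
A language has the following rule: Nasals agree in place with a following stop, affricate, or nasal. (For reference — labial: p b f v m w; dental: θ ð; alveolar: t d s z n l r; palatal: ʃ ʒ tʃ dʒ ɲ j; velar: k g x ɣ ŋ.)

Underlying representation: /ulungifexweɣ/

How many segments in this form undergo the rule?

1

/n/ before /g/ (velar) → [ŋ]
1 segment changes.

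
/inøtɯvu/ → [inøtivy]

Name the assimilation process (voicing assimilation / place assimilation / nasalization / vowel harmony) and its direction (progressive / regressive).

/ɯ/→[i] /u/→[y].
Vowels agree with the first vowel, so the harmony is progressive.

vowel harmony, progressive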